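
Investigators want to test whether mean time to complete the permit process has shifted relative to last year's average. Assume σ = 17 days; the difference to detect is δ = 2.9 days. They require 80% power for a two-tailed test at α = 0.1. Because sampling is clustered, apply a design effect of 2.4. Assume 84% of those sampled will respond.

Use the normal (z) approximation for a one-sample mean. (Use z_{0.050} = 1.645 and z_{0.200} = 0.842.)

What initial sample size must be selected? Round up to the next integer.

n = (z_{α/2} + z_β)² · σ² / δ²
  = (1.645 + 0.842)² · 17² / 2.9²
  = 6.1852 · 289 / 8.41
  = 212.55
Design effect: 2.4 × 212.55 = 510.11.
Adjust for 84% response: 510.11 / 0.84 = 607.27.
Round up → n = 608.

n = 608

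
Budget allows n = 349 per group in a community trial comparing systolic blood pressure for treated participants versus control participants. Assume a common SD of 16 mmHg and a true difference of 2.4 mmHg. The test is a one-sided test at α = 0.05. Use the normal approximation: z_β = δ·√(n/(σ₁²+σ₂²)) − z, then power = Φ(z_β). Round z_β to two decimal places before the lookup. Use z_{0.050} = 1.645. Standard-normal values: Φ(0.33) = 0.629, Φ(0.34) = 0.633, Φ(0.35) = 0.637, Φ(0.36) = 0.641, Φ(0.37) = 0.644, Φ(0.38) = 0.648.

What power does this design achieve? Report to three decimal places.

Power ≈ 0.633

z_β = δ·√(n/(σ₁²+σ₂²)) − z_α
    = 2.4 · √(349/512) − 1.645
    = 2.4 · 0.82562 − 1.645
    = 1.9815 − 1.645 = 0.3365 → 0.34
Power = Φ(0.34) = 0.633.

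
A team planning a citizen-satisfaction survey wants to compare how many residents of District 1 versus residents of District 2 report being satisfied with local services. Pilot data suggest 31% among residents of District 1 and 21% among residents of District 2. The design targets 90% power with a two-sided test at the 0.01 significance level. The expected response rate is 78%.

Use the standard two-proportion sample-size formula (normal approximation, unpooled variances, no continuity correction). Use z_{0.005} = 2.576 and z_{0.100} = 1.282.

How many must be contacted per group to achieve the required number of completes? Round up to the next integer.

n = 725 per group

n = (z_{α/2} + z_β)² · [p₁(1−p₁) + p₂(1−p₂)] / (p₁ − p₂)²
  = (2.576 + 1.282)² · (0.31·0.69 + 0.21·0.79) / (0.10)²
  = (3.858)² · (0.2139 + 0.1659) / 0.0100
  = 14.8842 · 0.3798 / 0.0100
  = 565.30
Adjust for 78% response: 565.30 / 0.78 = 724.74.
Round up → n = 725 per group.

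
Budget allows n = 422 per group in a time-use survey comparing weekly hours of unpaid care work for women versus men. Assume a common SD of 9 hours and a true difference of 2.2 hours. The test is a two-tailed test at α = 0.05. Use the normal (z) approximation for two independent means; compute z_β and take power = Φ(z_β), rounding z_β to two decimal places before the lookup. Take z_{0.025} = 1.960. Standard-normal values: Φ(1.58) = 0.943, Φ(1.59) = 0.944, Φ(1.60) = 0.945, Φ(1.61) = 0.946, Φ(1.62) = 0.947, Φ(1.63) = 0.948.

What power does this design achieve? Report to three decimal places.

Power ≈ 0.944

z_β = δ·√(n/(σ₁²+σ₂²)) − z_{α/2}
    = 2.2 · √(422/162) − 1.960
    = 2.2 · 1.61398 − 1.960
    = 3.5508 − 1.960 = 1.5908 → 1.59
Power = Φ(1.59) = 0.944.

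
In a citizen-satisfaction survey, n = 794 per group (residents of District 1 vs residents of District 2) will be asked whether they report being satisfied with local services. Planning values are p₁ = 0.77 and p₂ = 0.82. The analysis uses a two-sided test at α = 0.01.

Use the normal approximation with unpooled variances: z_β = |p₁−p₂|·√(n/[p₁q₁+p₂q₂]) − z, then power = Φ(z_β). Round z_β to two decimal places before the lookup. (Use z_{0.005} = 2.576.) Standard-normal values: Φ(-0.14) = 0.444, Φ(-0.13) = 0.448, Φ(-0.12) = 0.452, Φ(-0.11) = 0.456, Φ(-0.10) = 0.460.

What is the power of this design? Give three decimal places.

z_β = |p₁−p₂|·√(n/[p₁q₁+p₂q₂]) − z_{α/2}
    = 0.05 · √(794/0.3247) − 2.576
    = 0.05 · 49.4503 − 2.576
    = 2.4725 − 2.576 = -0.1035 → -0.10
Power = Φ(-0.10) = 0.460.

Power ≈ 0.460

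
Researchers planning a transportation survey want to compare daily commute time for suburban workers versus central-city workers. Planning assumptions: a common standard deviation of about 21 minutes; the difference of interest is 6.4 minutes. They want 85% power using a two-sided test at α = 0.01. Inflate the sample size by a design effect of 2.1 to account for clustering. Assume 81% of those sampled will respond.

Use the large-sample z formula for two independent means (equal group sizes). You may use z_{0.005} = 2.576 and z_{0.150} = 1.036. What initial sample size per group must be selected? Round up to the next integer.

n = 729 per group

n = (z_{α/2} + z_β)² · (σ₁² + σ₂²) / δ²
  = (2.576 + 1.036)² · (2·21² = 882) / 6.4²
  = 13.0465 · 882 / 40.96
  = 280.93
Design effect: 2.1 × 280.93 = 589.96.
Adjust for 81% response: 589.96 / 0.81 = 728.35.
Round up → n = 729 per group.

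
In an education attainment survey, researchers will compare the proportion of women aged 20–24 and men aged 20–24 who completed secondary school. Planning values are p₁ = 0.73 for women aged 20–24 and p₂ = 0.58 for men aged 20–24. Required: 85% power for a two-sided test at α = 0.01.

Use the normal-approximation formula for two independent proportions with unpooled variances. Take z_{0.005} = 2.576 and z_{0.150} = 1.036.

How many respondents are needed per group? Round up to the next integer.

n = 256 per group

n = (z_{α/2} + z_β)² · [p₁(1−p₁) + p₂(1−p₂)] / (p₁ − p₂)²
  = (2.576 + 1.036)² · (0.73·0.27 + 0.58·0.42) / (0.15)²
  = (3.612)² · (0.1971 + 0.2436) / 0.0225
  = 13.0465 · 0.4407 / 0.0225
  = 255.54
Round up → n = 256 per group.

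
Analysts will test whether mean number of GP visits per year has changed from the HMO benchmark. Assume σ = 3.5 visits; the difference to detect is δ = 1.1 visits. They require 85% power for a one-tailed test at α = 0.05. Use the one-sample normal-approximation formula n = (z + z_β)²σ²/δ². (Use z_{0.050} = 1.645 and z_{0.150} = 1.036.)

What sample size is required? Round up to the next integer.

n = (z_α + z_β)² · σ² / δ²
  = (1.645 + 1.036)² · 3.5² / 1.1²
  = 7.1878 · 12.25 / 1.21
  = 72.77
Round up → n = 73.

n = 73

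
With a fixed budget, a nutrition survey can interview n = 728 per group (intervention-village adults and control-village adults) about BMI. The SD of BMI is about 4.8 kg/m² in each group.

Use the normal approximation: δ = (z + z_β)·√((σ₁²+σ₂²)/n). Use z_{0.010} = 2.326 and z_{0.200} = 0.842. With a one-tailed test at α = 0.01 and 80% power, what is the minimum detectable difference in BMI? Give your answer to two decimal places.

Minimum detectable difference ≈ 0.80 kg/m²

δ = (z_α + z_β) · √((σ₁²+σ₂²)/n)
  = (2.326 + 0.842) · √(46.08/728)
  = 3.168 · √0.0633
  = 3.168 · 0.2516
  = 0.7970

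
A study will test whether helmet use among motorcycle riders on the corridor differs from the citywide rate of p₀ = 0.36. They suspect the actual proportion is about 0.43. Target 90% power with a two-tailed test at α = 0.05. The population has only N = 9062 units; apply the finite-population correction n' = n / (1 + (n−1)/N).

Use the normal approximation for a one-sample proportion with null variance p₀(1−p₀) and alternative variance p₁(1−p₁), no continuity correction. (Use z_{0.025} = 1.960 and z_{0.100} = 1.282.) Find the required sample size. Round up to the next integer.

n = [z_{α/2}·√(p₀q₀) + z_β·√(p₁q₁)]² / (p₁ − p₀)²
  = [1.960·√(0.36·0.64) + 1.282·√(0.43·0.57)]² / (0.07)²
  = [1.960·0.4800 + 1.282·0.4951]² / 0.0049
  = [1.5755]² / 0.0049
  = 506.56
Finite-population correction (N = 9062): 506.56 / (1 + (506.56 − 1)/9062) = 479.80.
Round up → n = 480.

n = 480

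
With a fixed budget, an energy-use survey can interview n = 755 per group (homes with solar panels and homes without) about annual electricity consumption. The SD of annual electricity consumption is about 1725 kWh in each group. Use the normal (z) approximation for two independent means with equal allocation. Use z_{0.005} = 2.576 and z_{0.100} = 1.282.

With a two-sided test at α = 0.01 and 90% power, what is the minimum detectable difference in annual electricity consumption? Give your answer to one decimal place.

Minimum detectable difference ≈ 342.5 kWh

δ = (z_{α/2} + z_β) · √((σ₁²+σ₂²)/n)
  = (2.576 + 1.282) · √(5951250/755)
  = 3.858 · √7882.5
  = 3.858 · 88.7832
  = 342.5254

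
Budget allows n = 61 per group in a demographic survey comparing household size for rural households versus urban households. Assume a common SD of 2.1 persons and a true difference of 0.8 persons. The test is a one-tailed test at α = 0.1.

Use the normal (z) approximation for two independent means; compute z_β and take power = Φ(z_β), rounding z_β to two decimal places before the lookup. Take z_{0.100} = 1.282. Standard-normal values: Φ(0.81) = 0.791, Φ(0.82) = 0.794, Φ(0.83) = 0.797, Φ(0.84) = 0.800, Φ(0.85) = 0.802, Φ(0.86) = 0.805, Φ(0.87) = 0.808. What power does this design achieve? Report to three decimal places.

Power ≈ 0.794

z_β = δ·√(n/(σ₁²+σ₂²)) − z_α
    = 0.8 · √(61/8.82) − 1.282
    = 0.8 · 2.62985 − 1.282
    = 2.1039 − 1.282 = 0.8219 → 0.82
Power = Φ(0.82) = 0.794.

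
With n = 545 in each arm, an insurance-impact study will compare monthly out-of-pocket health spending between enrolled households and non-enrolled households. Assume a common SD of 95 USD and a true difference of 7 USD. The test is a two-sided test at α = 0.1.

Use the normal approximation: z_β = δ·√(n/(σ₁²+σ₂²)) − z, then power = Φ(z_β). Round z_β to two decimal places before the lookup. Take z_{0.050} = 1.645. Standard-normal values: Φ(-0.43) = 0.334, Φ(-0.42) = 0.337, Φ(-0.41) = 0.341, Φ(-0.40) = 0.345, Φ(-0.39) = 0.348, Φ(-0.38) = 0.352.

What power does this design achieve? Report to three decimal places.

z_β = δ·√(n/(σ₁²+σ₂²)) − z_{α/2}
    = 7 · √(545/18050) − 1.645
    = 7 · 0.17376 − 1.645
    = 1.2163 − 1.645 = -0.4287 → -0.43
Power = Φ(-0.43) = 0.334.

Power ≈ 0.334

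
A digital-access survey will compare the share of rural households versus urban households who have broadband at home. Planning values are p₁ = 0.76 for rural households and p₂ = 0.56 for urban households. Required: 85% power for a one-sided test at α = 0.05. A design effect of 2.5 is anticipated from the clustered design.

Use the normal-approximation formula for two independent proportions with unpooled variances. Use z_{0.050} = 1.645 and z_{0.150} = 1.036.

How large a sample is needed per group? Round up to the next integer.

n = (z_α + z_β)² · [p₁(1−p₁) + p₂(1−p₂)] / (p₁ − p₂)²
  = (1.645 + 1.036)² · (0.76·0.24 + 0.56·0.44) / (0.20)²
  = (2.681)² · (0.1824 + 0.2464) / 0.0400
  = 7.1878 · 0.4288 / 0.0400
  = 77.05
Design effect: 2.5 × 77.05 = 192.63.
Round up → n = 193 per group.

n = 193 per group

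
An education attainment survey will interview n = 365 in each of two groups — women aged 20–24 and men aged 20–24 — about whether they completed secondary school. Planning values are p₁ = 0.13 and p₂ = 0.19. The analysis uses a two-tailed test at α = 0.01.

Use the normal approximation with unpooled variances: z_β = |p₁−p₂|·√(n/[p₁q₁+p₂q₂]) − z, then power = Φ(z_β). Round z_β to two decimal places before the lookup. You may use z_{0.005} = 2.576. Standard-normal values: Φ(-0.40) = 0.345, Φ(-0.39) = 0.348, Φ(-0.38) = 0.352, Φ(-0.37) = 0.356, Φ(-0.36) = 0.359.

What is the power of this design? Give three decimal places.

Power ≈ 0.359

z_β = |p₁−p₂|·√(n/[p₁q₁+p₂q₂]) − z_{α/2}
    = 0.06 · √(365/0.2670) − 2.576
    = 0.06 · 36.9735 − 2.576
    = 2.2184 − 2.576 = -0.3576 → -0.36
Power = Φ(-0.36) = 0.359.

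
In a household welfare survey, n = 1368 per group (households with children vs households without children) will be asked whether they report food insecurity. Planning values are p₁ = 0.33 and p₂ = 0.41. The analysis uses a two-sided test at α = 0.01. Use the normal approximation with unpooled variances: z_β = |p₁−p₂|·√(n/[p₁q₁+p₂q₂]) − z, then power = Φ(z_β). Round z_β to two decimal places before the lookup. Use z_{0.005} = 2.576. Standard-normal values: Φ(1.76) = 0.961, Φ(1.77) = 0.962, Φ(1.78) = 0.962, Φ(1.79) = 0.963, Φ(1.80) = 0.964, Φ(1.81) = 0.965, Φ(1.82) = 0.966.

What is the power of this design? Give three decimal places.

Power ≈ 0.962

z_β = |p₁−p₂|·√(n/[p₁q₁+p₂q₂]) − z_{α/2}
    = 0.08 · √(1368/0.4630) − 2.576
    = 0.08 · 54.3566 − 2.576
    = 4.3485 − 2.576 = 1.7725 → 1.77
Power = Φ(1.77) = 0.962.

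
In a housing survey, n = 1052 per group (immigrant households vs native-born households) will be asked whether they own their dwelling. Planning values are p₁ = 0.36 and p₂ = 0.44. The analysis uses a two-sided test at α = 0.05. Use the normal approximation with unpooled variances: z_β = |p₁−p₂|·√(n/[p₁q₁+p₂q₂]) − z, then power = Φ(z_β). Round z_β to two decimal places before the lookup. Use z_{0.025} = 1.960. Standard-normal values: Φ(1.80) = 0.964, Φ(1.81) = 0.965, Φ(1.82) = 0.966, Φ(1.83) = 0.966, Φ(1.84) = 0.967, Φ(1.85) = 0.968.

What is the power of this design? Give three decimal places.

z_β = |p₁−p₂|·√(n/[p₁q₁+p₂q₂]) − z_{α/2}
    = 0.08 · √(1052/0.4768) − 1.960
    = 0.08 · 46.9721 − 1.960
    = 3.7578 − 1.960 = 1.7978 → 1.80
Power = Φ(1.80) = 0.964.

Power ≈ 0.964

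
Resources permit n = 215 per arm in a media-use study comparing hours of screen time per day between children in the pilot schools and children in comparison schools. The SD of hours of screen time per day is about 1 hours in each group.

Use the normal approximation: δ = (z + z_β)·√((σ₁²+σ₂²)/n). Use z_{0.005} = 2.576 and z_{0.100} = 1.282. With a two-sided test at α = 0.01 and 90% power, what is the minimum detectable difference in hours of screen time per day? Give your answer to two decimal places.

Minimum detectable difference ≈ 0.37 hours

δ = (z_{α/2} + z_β) · √((σ₁²+σ₂²)/n)
  = (2.576 + 1.282) · √(2/215)
  = 3.858 · √0.0093
  = 3.858 · 0.0964
  = 0.3721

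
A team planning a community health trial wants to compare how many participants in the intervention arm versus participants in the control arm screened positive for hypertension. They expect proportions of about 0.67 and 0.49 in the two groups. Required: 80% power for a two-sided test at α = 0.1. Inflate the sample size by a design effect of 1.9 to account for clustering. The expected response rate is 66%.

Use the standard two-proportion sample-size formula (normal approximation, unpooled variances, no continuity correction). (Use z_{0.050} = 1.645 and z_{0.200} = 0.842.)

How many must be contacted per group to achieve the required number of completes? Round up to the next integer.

n = 259 per group

n = (z_{α/2} + z_β)² · [p₁(1−p₁) + p₂(1−p₂)] / (p₁ − p₂)²
  = (1.645 + 0.842)² · (0.67·0.33 + 0.49·0.51) / (0.18)²
  = (2.487)² · (0.2211 + 0.2499) / 0.0324
  = 6.1852 · 0.4710 / 0.0324
  = 89.91
Design effect: 1.9 × 89.91 = 170.84.
Adjust for 66% response: 170.84 / 0.66 = 258.84.
Round up → n = 259 per group.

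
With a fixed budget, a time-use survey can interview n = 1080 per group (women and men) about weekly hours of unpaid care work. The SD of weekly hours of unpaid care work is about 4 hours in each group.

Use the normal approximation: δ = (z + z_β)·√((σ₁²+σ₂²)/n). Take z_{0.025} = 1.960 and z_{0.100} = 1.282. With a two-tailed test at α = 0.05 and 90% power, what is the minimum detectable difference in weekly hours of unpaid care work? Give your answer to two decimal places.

Minimum detectable difference ≈ 0.56 hours

δ = (z_{α/2} + z_β) · √((σ₁²+σ₂²)/n)
  = (1.960 + 1.282) · √(32/1080)
  = 3.242 · √0.02963
  = 3.242 · 0.1721
  = 0.5581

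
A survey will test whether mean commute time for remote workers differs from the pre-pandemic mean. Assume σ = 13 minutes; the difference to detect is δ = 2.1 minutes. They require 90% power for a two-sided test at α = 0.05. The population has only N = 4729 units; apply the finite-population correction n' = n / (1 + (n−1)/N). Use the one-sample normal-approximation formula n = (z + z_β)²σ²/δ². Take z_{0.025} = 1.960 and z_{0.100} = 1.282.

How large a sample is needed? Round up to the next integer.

n = 372

n = (z_{α/2} + z_β)² · σ² / δ²
  = (1.960 + 1.282)² · 13² / 2.1²
  = 10.5106 · 169 / 4.41
  = 402.79
Finite-population correction (N = 4729): 402.79 / (1 + (402.79 − 1)/4729) = 371.24.
Round up → n = 372.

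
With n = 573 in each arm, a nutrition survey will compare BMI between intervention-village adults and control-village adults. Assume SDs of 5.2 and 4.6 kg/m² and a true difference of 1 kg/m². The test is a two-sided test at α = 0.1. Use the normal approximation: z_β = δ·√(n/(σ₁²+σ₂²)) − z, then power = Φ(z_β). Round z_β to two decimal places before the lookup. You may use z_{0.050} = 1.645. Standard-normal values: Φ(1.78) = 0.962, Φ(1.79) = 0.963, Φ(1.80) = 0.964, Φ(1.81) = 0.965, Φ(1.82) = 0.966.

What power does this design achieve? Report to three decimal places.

z_β = δ·√(n/(σ₁²+σ₂²)) − z_{α/2}
    = 1 · √(573/48.2) − 1.645
    = 1 · 3.44789 − 1.645
    = 3.4479 − 1.645 = 1.8029 → 1.80
Power = Φ(1.80) = 0.964.

Power ≈ 0.964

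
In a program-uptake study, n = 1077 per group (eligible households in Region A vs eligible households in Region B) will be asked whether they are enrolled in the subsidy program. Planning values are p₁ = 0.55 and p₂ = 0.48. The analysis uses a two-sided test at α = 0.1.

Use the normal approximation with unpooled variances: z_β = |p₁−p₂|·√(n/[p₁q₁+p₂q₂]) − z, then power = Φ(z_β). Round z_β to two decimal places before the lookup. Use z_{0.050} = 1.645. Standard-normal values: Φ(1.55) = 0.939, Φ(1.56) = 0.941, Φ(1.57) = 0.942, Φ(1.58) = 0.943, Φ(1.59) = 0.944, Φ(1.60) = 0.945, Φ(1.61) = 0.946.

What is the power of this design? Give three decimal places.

Power ≈ 0.946

z_β = |p₁−p₂|·√(n/[p₁q₁+p₂q₂]) − z_{α/2}
    = 0.07 · √(1077/0.4971) − 1.645
    = 0.07 · 46.5464 − 1.645
    = 3.2582 − 1.645 = 1.6132 → 1.61
Power = Φ(1.61) = 0.946.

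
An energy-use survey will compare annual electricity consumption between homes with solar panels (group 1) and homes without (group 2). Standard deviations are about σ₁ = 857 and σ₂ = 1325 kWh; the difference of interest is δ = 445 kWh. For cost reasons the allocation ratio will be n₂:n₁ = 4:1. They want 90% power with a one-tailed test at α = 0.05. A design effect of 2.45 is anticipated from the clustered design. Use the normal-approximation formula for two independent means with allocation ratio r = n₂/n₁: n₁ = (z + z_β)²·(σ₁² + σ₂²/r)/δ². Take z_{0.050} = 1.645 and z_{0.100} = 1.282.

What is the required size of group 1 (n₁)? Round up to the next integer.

n₁ = (z_α + z_β)² · (σ₁² + σ₂²/r) / δ²
   = (1.645 + 1.282)² · (857² + 1325²/4) / 445²
   = 8.5673 · (734449 + 438906.2) / 198025
   = 8.5673 · 1173355.2 / 198025
   = 50.76
Design effect: 2.45 × 50.76 = 124.37.
Round up → n₁ = 125; n₂ = r·n₁ = 4 × 125 = 500.

n₁ = 125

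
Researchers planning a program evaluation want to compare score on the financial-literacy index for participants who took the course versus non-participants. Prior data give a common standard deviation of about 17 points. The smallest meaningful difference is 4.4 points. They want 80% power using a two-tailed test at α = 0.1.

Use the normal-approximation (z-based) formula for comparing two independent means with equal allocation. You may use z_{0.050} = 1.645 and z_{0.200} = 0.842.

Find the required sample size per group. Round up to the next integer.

n = (z_{α/2} + z_β)² · (σ₁² + σ₂²) / δ²
  = (1.645 + 0.842)² · (2·17² = 578) / 4.4²
  = 6.1852 · 578 / 19.36
  = 184.66
Round up → n = 185 per group.

n = 185 per group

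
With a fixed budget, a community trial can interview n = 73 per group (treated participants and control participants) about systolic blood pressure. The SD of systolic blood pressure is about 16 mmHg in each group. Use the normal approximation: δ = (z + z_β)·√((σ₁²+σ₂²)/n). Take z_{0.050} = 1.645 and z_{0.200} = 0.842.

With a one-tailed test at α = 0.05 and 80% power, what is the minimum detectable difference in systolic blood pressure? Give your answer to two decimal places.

δ = (z_α + z_β) · √((σ₁²+σ₂²)/n)
  = (1.645 + 0.842) · √(512/73)
  = 2.487 · √7.0137
  = 2.487 · 2.6483
  = 6.5864

Minimum detectable difference ≈ 6.59 mmHg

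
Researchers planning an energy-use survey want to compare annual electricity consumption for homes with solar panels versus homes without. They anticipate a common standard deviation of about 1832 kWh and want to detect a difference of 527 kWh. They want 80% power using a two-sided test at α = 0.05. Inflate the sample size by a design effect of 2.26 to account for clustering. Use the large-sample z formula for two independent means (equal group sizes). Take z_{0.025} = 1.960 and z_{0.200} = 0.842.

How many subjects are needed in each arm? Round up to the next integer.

n = 429 per group

n = (z_{α/2} + z_β)² · (σ₁² + σ₂²) / δ²
  = (1.960 + 0.842)² · (2·1832² = 6712448) / 527²
  = 7.8512 · 6712448 / 277729
  = 189.76
Design effect: 2.26 × 189.76 = 428.85.
Round up → n = 429 per group.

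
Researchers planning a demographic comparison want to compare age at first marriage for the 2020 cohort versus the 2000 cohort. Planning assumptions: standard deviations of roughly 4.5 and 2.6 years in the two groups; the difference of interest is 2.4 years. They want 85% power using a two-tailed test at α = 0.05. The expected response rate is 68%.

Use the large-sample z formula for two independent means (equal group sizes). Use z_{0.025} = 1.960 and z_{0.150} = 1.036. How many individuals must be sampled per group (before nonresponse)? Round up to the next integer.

n = 62 per group

n = (z_{α/2} + z_β)² · (σ₁² + σ₂²) / δ²
  = (1.960 + 1.036)² · (4.5² + 2.6² = 27.01) / 2.4²
  = 8.9760 · 27.01 / 5.76
  = 42.09
Adjust for 68% response: 42.09 / 0.68 = 61.90.
Round up → n = 62 per group.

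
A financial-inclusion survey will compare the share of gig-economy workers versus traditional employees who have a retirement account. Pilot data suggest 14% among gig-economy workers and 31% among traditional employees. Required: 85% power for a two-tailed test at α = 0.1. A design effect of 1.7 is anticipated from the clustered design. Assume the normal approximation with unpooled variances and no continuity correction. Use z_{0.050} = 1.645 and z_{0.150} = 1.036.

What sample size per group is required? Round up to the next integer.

n = (z_{α/2} + z_β)² · [p₁(1−p₁) + p₂(1−p₂)] / (p₁ − p₂)²
  = (1.645 + 1.036)² · (0.14·0.86 + 0.31·0.69) / (-0.17)²
  = (2.681)² · (0.1204 + 0.2139) / 0.0289
  = 7.1878 · 0.3343 / 0.0289
  = 83.14
Design effect: 1.7 × 83.14 = 141.35.
Round up → n = 142 per group.

n = 142 per group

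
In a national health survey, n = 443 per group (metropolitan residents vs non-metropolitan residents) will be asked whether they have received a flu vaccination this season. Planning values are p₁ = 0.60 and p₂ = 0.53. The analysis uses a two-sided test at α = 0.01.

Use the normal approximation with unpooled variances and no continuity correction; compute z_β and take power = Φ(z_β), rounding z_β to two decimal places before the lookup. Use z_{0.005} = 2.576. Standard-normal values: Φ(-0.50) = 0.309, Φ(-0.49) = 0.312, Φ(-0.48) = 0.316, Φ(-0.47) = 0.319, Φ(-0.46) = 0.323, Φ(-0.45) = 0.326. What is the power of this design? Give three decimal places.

z_β = |p₁−p₂|·√(n/[p₁q₁+p₂q₂]) − z_{α/2}
    = 0.07 · √(443/0.4891) − 2.576
    = 0.07 · 30.0956 − 2.576
    = 2.1067 − 2.576 = -0.4693 → -0.47
Power = Φ(-0.47) = 0.319.

Power ≈ 0.319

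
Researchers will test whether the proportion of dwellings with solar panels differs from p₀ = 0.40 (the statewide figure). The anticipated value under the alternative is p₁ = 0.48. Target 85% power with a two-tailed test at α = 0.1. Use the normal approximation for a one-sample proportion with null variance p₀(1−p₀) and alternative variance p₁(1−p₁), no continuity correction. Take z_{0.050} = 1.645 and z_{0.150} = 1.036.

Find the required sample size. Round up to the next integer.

n = [z_{α/2}·√(p₀q₀) + z_β·√(p₁q₁)]² / (p₁ − p₀)²
  = [1.645·√(0.40·0.60) + 1.036·√(0.48·0.52)]² / (0.08)²
  = [1.645·0.4899 + 1.036·0.4996]² / 0.0064
  = [1.3235]² / 0.0064
  = 273.68
Round up → n = 274.

n = 274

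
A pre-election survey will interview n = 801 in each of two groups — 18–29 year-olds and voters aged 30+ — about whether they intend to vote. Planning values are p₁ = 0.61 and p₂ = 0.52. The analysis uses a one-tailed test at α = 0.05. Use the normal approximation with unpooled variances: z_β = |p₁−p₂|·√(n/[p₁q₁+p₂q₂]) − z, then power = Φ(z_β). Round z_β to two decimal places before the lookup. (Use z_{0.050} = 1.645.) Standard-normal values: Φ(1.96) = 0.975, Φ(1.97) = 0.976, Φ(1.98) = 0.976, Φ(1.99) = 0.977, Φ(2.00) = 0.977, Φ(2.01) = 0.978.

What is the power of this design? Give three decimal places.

z_β = |p₁−p₂|·√(n/[p₁q₁+p₂q₂]) − z_α
    = 0.09 · √(801/0.4875) − 1.645
    = 0.09 · 40.5349 − 1.645
    = 3.6481 − 1.645 = 2.0031 → 2.00
Power = Φ(2.00) = 0.977.

Power ≈ 0.977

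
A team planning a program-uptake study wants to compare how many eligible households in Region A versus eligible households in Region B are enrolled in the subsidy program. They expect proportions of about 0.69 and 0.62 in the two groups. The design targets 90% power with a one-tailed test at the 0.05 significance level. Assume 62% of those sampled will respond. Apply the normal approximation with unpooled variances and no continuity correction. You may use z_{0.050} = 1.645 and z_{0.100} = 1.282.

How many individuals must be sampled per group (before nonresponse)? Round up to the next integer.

n = (z_α + z_β)² · [p₁(1−p₁) + p₂(1−p₂)] / (p₁ − p₂)²
  = (1.645 + 1.282)² · (0.69·0.31 + 0.62·0.38) / (0.07)²
  = (2.927)² · (0.2139 + 0.2356) / 0.0049
  = 8.5673 · 0.4495 / 0.0049
  = 785.92
Adjust for 62% response: 785.92 / 0.62 = 1267.62.
Round up → n = 1268 per group.

n = 1268 per group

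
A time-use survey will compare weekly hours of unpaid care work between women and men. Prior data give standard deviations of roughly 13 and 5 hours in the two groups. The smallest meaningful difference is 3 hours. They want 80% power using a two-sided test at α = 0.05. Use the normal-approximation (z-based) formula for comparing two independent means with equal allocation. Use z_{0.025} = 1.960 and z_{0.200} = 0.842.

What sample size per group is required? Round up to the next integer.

n = 170 per group

n = (z_{α/2} + z_β)² · (σ₁² + σ₂²) / δ²
  = (1.960 + 0.842)² · (13² + 5² = 194) / 3²
  = 7.8512 · 194 / 9
  = 169.24
Round up → n = 170 per group.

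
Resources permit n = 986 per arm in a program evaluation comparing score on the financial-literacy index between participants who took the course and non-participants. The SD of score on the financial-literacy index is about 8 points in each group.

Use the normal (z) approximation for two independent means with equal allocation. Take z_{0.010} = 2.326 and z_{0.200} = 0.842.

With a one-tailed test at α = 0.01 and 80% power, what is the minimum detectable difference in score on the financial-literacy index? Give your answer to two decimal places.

δ = (z_α + z_β) · √((σ₁²+σ₂²)/n)
  = (2.326 + 0.842) · √(128/986)
  = 3.168 · √0.12982
  = 3.168 · 0.3603
  = 1.1414

Minimum detectable difference ≈ 1.14 points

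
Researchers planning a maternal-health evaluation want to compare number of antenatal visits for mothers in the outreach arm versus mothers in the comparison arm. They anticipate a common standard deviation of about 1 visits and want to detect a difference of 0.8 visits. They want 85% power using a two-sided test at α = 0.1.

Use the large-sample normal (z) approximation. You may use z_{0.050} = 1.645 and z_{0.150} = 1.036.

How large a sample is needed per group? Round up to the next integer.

n = (z_{α/2} + z_β)² · (σ₁² + σ₂²) / δ²
  = (1.645 + 1.036)² · (2·1² = 2) / 0.8²
  = 7.1878 · 2 / 0.64
  = 22.46
Round up → n = 23 per group.

n = 23 per group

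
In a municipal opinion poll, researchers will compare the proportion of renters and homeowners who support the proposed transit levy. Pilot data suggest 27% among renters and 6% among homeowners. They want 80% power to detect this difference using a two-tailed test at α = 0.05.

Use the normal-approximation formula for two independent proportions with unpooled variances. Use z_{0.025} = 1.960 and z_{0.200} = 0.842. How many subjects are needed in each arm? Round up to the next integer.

n = (z_{α/2} + z_β)² · [p₁(1−p₁) + p₂(1−p₂)] / (p₁ − p₂)²
  = (1.960 + 0.842)² · (0.27·0.73 + 0.06·0.94) / (0.21)²
  = (2.802)² · (0.1971 + 0.0564) / 0.0441
  = 7.8512 · 0.2535 / 0.0441
  = 45.13
Round up → n = 46 per group.

n = 46 per group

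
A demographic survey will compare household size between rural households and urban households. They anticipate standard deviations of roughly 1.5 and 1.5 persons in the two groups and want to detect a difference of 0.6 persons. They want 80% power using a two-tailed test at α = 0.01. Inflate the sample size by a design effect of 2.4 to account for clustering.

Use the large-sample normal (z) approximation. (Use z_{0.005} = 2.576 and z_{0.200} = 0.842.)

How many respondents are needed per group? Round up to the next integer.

n = (z_{α/2} + z_β)² · (σ₁² + σ₂²) / δ²
  = (2.576 + 0.842)² · (1.5² + 1.5² = 4.5) / 0.6²
  = 11.6827 · 4.5 / 0.36
  = 146.03
Design effect: 2.4 × 146.03 = 350.48.
Round up → n = 351 per group.

n = 351 per group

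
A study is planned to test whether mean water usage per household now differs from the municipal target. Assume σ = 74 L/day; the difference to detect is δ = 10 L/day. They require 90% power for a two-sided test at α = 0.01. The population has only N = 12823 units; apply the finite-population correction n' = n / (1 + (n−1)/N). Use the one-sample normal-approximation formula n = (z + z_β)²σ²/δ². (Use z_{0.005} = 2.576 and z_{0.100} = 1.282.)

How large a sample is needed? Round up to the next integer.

n = 767

n = (z_{α/2} + z_β)² · σ² / δ²
  = (2.576 + 1.282)² · 74² / 10²
  = 14.8842 · 5476 / 100
  = 815.06
Finite-population correction (N = 12823): 815.06 / (1 + (815.06 − 1)/12823) = 766.40.
Round up → n = 767.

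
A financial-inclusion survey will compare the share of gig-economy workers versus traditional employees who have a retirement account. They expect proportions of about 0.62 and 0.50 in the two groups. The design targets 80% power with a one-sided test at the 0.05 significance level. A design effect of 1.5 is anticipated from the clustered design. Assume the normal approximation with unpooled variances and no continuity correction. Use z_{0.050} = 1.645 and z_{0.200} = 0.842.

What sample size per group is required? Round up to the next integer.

n = (z_α + z_β)² · [p₁(1−p₁) + p₂(1−p₂)] / (p₁ − p₂)²
  = (1.645 + 0.842)² · (0.62·0.38 + 0.50·0.50) / (0.12)²
  = (2.487)² · (0.2356 + 0.2500) / 0.0144
  = 6.1852 · 0.4856 / 0.0144
  = 208.58
Design effect: 1.5 × 208.58 = 312.87.
Round up → n = 313 per group.

n = 313 per group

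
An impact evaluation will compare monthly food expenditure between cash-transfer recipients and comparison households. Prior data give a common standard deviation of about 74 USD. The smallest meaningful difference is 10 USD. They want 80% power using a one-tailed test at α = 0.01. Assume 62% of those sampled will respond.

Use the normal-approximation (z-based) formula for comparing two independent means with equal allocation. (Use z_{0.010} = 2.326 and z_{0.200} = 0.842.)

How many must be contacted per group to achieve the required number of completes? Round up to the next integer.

n = (z_α + z_β)² · (σ₁² + σ₂²) / δ²
  = (2.326 + 0.842)² · (2·74² = 10952) / 10²
  = 10.0362 · 10952 / 100
  = 1099.17
Adjust for 62% response: 1099.17 / 0.62 = 1772.85.
Round up → n = 1773 per group.

n = 1773 per group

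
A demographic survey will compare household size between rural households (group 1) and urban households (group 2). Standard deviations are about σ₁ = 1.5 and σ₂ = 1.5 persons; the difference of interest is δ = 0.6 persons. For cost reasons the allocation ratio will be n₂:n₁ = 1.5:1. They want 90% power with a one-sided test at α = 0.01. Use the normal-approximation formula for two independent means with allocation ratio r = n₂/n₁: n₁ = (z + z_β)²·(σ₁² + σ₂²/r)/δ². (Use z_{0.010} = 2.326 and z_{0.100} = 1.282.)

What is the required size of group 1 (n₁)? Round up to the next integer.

n₁ = (z_α + z_β)² · (σ₁² + σ₂²/r) / δ²
   = (2.326 + 1.282)² · (1.5² + 1.5²/1.5) / 0.6²
   = 13.0177 · (2.25 + 1.5) / 0.36
   = 13.0177 · 3.75 / 0.36
   = 135.60
Round up → n₁ = 136; n₂ = r·n₁ = 1.5 × 136 = 204.

n₁ = 136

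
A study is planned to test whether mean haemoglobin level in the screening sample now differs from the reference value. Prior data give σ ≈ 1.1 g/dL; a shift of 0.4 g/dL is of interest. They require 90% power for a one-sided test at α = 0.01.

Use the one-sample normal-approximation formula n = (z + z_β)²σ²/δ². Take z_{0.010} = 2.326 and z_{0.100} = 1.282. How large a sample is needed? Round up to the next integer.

n = (z_α + z_β)² · σ² / δ²
  = (2.326 + 1.282)² · 1.1² / 0.4²
  = 13.0177 · 1.21 / 0.16
  = 98.45
Round up → n = 99.

n = 99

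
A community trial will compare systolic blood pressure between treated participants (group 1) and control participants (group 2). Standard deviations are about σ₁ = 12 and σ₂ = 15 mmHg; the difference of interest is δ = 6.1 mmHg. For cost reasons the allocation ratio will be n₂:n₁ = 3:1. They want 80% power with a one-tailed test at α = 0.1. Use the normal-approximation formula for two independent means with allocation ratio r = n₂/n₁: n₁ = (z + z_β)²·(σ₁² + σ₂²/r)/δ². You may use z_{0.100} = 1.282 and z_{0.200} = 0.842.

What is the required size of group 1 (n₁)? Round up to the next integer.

n₁ = (z_α + z_β)² · (σ₁² + σ₂²/r) / δ²
   = (1.282 + 0.842)² · (12² + 15²/3) / 6.1²
   = 4.5114 · (144 + 75) / 37.21
   = 4.5114 · 219 / 37.21
   = 26.55
Round up → n₁ = 27; n₂ = r·n₁ = 3 × 27 = 81.

n₁ = 27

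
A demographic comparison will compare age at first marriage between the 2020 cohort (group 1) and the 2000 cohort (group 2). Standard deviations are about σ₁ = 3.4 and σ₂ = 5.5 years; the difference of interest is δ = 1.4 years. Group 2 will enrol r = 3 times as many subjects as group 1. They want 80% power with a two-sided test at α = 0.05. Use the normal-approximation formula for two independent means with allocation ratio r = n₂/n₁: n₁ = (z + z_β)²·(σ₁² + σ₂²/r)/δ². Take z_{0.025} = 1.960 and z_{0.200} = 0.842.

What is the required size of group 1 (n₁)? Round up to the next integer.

n₁ = (z_{α/2} + z_β)² · (σ₁² + σ₂²/r) / δ²
   = (1.960 + 0.842)² · (3.4² + 5.5²/3) / 1.4²
   = 7.8512 · (11.56 + 10.0833) / 1.96
   = 7.8512 · 21.6433 / 1.96
   = 86.70
Round up → n₁ = 87; n₂ = r·n₁ = 3 × 87 = 261.

n₁ = 87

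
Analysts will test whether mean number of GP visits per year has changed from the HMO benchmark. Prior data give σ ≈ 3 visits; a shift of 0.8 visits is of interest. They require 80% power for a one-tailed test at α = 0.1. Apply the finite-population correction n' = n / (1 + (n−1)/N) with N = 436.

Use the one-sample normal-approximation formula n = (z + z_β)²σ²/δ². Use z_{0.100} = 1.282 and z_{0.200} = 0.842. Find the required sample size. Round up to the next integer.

n = (z_α + z_β)² · σ² / δ²
  = (1.282 + 0.842)² · 3² / 0.8²
  = 4.5114 · 9 / 0.64
  = 63.44
Finite-population correction (N = 436): 63.44 / (1 + (63.44 − 1)/436) = 55.49.
Round up → n = 56.

n = 56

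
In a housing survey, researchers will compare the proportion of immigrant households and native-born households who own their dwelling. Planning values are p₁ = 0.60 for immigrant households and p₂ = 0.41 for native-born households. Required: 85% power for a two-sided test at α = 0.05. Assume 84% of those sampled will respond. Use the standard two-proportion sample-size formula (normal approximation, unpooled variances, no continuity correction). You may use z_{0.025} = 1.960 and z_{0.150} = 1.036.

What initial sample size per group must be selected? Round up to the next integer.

n = 143 per group

n = (z_{α/2} + z_β)² · [p₁(1−p₁) + p₂(1−p₂)] / (p₁ − p₂)²
  = (1.960 + 1.036)² · (0.60·0.40 + 0.41·0.59) / (0.19)²
  = (2.996)² · (0.2400 + 0.2419) / 0.0361
  = 8.9760 · 0.4819 / 0.0361
  = 119.82
Adjust for 84% response: 119.82 / 0.84 = 142.64.
Round up → n = 143 per group.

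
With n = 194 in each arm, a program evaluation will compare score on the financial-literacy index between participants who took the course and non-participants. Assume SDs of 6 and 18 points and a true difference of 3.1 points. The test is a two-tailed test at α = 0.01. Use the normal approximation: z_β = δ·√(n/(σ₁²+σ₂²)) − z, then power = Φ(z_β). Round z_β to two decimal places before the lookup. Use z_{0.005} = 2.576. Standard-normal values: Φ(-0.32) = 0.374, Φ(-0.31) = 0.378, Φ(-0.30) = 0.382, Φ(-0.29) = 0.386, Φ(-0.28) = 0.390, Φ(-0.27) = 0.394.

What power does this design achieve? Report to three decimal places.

z_β = δ·√(n/(σ₁²+σ₂²)) − z_{α/2}
    = 3.1 · √(194/360) − 2.576
    = 3.1 · 0.73409 − 2.576
    = 2.2757 − 2.576 = -0.3003 → -0.30
Power = Φ(-0.30) = 0.382.

Power ≈ 0.382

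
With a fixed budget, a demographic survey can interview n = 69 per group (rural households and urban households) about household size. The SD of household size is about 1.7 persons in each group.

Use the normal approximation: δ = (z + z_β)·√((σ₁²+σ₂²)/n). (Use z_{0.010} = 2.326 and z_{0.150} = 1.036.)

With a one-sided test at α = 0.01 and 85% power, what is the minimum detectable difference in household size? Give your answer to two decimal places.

Minimum detectable difference ≈ 0.97 persons

δ = (z_α + z_β) · √((σ₁²+σ₂²)/n)
  = (2.326 + 1.036) · √(5.78/69)
  = 3.362 · √0.08377
  = 3.362 · 0.2894
  = 0.9731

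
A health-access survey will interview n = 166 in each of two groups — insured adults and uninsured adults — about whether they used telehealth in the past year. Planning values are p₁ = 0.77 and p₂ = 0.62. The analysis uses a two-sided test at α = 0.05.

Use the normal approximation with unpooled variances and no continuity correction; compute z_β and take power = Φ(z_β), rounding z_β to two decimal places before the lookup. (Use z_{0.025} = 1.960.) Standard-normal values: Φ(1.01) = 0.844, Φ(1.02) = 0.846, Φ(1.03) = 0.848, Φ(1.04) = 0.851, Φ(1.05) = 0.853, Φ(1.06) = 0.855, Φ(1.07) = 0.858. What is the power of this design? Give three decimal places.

Power ≈ 0.853

z_β = |p₁−p₂|·√(n/[p₁q₁+p₂q₂]) − z_{α/2}
    = 0.15 · √(166/0.4127) − 1.960
    = 0.15 · 20.0557 − 1.960
    = 3.0083 − 1.960 = 1.0483 → 1.05
Power = Φ(1.05) = 0.853.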